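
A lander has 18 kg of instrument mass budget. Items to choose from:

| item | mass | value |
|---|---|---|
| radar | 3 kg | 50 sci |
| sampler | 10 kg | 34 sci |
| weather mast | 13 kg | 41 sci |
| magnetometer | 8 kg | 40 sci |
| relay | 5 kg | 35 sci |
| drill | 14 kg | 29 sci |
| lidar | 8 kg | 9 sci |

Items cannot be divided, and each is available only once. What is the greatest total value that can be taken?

This is a 0/1 knapsack; check combinations near the capacity.
- radar+magnetometer+relay: mass 3+8+5=16, value 50+40+35=125
- radar+sampler+relay: mass 3+10+5=18, value 50+34+35=119
- radar+relay+lidar: mass 3+5+8=16, value 50+35+9=94
- radar+weather mast: mass 3+13=16, value 50+41=91
Best: 125 sci.

125 sci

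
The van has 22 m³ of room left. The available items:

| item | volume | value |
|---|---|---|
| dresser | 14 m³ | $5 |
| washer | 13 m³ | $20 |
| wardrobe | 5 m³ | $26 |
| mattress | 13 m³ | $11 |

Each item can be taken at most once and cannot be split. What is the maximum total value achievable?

$46

This is a 0/1 knapsack; check combinations near the capacity.
- washer+wardrobe: volume 13+5=18, value 20+26=46
- wardrobe+mattress: volume 5+13=18, value 26+11=37
- dresser+wardrobe: volume 14+5=19, value 5+26=31
- wardrobe: volume 5, value 26
- washer: volume 13, value 20
Best: $46.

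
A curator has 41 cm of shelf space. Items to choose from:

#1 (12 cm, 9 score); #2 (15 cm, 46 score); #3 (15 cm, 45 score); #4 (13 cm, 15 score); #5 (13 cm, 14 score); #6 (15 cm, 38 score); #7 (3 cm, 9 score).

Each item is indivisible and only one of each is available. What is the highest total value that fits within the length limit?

100 score

Check high-value combinations within 41 cm:
- #2+#3+#7: length 15+15+3=33, value 46+45+9=100
- #2+#6+#7: length 15+15+3=33, value 46+38+9=93
- #3+#6+#7: length 15+15+3=33, value 45+38+9=92
Best: 100 score.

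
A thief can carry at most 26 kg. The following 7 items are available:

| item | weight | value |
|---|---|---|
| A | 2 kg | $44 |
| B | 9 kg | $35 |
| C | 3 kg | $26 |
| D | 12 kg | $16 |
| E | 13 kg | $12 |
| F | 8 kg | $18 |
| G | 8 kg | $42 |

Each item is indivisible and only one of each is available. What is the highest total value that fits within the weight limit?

$147

Check high-value combinations within 26 kg:
- A+B+C+G: weight 2+9+3+8=22, value 44+35+26+42=147
- A+C+F+G: weight 2+3+8+8=21, value 44+26+18+42=130
- A+C+D+G: weight 2+3+12+8=25, value 44+26+16+42=128
- A+C+E+G: weight 2+3+13+8=26, value 44+26+12+42=124
- A+B+C+F: weight 2+9+3+8=22, value 44+35+26+18=123
Best: $147.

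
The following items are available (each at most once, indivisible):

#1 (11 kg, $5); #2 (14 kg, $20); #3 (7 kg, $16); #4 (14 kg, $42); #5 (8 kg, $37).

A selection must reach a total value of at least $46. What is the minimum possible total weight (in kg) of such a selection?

Subsets with value ≥ 46, sorted by total weight:
- #3+#5: weight 15, value 53
- #3+#4: weight 21, value 58
- #4+#5: weight 22, value 79
- #2+#5: weight 22, value 57
Minimum weight: 15 kg.

15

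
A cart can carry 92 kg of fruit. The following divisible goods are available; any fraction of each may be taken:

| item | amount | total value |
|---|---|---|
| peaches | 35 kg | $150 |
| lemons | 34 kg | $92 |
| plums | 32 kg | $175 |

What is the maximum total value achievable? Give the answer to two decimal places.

Take in order of value per unit:
- plums (175/32 per unit): all 32 → value 175, running total 175.00
- peaches (150/35 per unit): all 35 → value 150, running total 325.00
- lemons (92/34 per unit): 25 of 34 → value 25×92/34 = 67.6471, running total 392.65
Total 392.65.

392.65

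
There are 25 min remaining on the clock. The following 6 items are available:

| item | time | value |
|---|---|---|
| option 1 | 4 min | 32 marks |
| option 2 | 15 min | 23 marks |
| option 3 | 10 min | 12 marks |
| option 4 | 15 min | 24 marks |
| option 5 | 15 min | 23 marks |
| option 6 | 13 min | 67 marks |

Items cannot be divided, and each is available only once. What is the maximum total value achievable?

99 marks

Check high-value combinations within 25 min:
- option 1+option 6: time 4+13=17, value 32+67=99
- option 3+option 6: time 10+13=23, value 12+67=79
- option 6: time 13, value 67
- option 1+option 4: time 4+15=19, value 32+24=56
Best: 99 marks.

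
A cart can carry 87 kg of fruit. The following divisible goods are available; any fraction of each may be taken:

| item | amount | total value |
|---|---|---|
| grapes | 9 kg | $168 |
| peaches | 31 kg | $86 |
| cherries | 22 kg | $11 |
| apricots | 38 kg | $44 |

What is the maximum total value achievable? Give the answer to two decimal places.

302.50

Take in order of value per unit:
- grapes (168/9 per unit): all 9 → value 168, running total 168.00
- peaches (86/31 per unit): all 31 → value 86, running total 254.00
- apricots (44/38 per unit): all 38 → value 44, running total 298.00
- cherries (11/22 per unit): 9 of 22 → value 9×11/22 = 4.5000, running total 302.50
Total 302.50.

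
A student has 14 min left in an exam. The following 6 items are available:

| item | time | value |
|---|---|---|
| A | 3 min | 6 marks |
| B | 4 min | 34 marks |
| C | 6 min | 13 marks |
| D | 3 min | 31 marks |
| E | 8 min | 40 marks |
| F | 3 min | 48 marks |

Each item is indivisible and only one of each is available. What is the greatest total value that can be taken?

This is a 0/1 knapsack; check combinations near the capacity.
- A+B+D+F: time 3+4+3+3=13, value 6+34+31+48=119
- D+E+F: time 3+8+3=14, value 31+40+48=119
- B+D+F: time 4+3+3=10, value 34+31+48=113
- B+C+F: time 4+6+3=13, value 34+13+48=95
- A+E+F: time 3+8+3=14, value 6+40+48=94
Best: 119 marks.

119 marks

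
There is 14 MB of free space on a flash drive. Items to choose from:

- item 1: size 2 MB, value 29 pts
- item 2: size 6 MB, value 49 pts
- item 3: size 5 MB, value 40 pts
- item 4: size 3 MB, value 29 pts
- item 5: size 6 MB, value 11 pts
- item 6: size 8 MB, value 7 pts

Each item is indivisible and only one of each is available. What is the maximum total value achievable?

This is a 0/1 knapsack; check combinations near the capacity.
- item 1+item 2+item 3: size 2+6+5=13, value 29+49+40=118
- item 2+item 3+item 4: size 6+5+3=14, value 49+40+29=118
- item 1+item 2+item 4: size 2+6+3=11, value 29+49+29=107
Best: 118 pts.

118 pts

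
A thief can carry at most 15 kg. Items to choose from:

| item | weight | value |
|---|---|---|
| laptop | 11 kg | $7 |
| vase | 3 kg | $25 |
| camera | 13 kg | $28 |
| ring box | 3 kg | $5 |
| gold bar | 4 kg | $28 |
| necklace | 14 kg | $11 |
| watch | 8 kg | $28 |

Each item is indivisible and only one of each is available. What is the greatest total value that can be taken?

$81

This is a 0/1 knapsack; check combinations near the capacity.
- vase+gold bar+watch: weight 3+4+8=15, value 25+28+28=81
- ring box+gold bar+watch: weight 3+4+8=15, value 5+28+28=61
- vase+ring box+gold bar: weight 3+3+4=10, value 25+5+28=58
Best: $81.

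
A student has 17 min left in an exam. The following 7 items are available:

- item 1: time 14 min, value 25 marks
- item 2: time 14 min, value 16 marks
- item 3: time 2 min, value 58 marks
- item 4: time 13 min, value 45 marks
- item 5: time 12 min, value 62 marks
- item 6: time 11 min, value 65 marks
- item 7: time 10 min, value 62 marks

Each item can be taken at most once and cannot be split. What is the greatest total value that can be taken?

Check high-value combinations within 17 min:
- item 3+item 6: time 2+11=13, value 58+65=123
- item 3+item 7: time 2+10=12, value 58+62=120
- item 3+item 5: time 2+12=14, value 58+62=120
- item 3+item 4: time 2+13=15, value 58+45=103
- item 1+item 3: time 14+2=16, value 25+58=83
Best: 123 marks.

123 marks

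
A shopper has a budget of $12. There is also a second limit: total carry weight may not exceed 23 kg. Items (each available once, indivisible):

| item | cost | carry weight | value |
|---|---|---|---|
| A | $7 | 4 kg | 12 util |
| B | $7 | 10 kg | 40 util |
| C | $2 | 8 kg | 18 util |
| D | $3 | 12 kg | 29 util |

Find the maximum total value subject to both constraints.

69 util

Feasible sets respecting both limits:
- B+D: cost 10, carry weight 22, value 69
- B+C: cost 9, carry weight 18, value 58
- C+D: cost 5, carry weight 20, value 47
- A+D: cost 10, carry weight 16, value 41
Best: 69 util.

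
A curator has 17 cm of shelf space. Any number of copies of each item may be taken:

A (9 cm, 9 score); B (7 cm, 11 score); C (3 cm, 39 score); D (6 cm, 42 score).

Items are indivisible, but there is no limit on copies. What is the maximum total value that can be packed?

Best value-per-unit is C at 39/3, and filling with it alone uses length 5×3=15. No mix of the others beats 5×39 = 195.

195 score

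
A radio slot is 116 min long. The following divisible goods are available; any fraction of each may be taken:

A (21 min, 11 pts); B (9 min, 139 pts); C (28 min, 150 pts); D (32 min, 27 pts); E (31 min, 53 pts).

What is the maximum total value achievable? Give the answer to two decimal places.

377.38

Take in order of value per unit:
- B (139/9 per unit): all 9 → value 139, running total 139.00
- C (150/28 per unit): all 28 → value 150, running total 289.00
- E (53/31 per unit): all 31 → value 53, running total 342.00
- D (27/32 per unit): all 32 → value 27, running total 369.00
- A (11/21 per unit): 16 of 21 → value 16×11/21 = 8.3810, running total 377.38
Total 377.38.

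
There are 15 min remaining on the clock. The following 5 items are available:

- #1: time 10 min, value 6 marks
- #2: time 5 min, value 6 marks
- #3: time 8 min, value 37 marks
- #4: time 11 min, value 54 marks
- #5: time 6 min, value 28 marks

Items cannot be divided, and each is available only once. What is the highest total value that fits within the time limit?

Check high-value combinations within 15 min:
- #3+#5: time 8+6=14, value 37+28=65
- #4: time 11, value 54
- #2+#3: time 5+8=13, value 6+37=43
- #3: time 8, value 37
- #2+#5: time 5+6=11, value 6+28=34
Best: 65 marks.

65 marks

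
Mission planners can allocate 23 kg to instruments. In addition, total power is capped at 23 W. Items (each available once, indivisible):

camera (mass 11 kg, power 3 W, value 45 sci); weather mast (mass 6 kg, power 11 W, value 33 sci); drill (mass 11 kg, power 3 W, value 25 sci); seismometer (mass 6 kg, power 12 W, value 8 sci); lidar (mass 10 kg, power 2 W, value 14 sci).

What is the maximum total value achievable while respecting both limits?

Feasible sets respecting both limits:
- camera+weather mast: mass 17, power 14, value 78
- camera+drill: mass 22, power 6, value 70
- camera+lidar: mass 21, power 5, value 59
Best: 78 sci.

78 sci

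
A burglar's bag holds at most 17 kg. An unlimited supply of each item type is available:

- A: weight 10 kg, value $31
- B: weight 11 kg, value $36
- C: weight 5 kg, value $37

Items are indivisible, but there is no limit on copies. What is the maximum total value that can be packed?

Best value-per-unit is C at 37/5, and filling with it alone uses weight 3×5=15. No mix of the others beats 3×37 = 111.

$111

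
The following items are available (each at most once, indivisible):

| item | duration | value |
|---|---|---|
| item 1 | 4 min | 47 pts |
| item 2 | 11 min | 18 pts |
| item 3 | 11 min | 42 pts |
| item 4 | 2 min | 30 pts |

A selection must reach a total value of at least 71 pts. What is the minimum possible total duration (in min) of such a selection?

6

Subsets with value ≥ 71, sorted by total duration:
- item 1+item 4: duration 6, value 77
- item 3+item 4: duration 13, value 72
Minimum duration: 6 min.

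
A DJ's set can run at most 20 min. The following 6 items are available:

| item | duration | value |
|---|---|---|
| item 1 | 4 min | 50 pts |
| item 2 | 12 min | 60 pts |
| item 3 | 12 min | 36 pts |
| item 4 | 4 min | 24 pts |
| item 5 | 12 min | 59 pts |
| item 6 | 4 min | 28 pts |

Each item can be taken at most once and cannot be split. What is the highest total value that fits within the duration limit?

Check high-value combinations within 20 min:
- item 1+item 2+item 6: duration 4+12+4=20, value 50+60+28=138
- item 1+item 5+item 6: duration 4+12+4=20, value 50+59+28=137
- item 1+item 2+item 4: duration 4+12+4=20, value 50+60+24=134
Best: 138 pts.

138 pts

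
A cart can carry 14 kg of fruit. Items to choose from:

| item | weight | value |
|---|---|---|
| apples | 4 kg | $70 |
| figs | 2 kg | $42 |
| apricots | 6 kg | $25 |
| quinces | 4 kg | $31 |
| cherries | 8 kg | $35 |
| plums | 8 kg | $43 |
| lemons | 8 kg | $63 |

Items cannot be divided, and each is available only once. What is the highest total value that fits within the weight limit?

This is a 0/1 knapsack; check combinations near the capacity.
- apples+figs+lemons: weight 4+2+8=14, value 70+42+63=175
- apples+figs+plums: weight 4+2+8=14, value 70+42+43=155
- apples+figs+cherries: weight 4+2+8=14, value 70+42+35=147
- apples+figs+quinces: weight 4+2+4=10, value 70+42+31=143
Best: $175.

$175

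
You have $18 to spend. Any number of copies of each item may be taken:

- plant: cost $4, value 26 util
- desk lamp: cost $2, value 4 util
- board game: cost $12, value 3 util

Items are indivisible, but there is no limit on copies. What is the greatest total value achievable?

108 util

Best value-per-unit is plant at 26/4; filling with it alone gives 4×26 = 104.
Optimal mix: 4×plant + 1×desk lamp → cost 18, value 108.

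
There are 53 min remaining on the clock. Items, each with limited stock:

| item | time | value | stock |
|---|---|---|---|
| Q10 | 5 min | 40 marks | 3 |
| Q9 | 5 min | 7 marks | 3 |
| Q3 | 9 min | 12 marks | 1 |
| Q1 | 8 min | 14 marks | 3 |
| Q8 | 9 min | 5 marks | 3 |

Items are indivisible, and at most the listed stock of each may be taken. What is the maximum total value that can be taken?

181 marks

Best selections within time 53 and stock limits:
- 3×Q10 + 1×Q9 + 1×Q3 + 3×Q1: time 53, value 181
- 3×Q10 + 2×Q9 + 3×Q1: time 49, value 176
Best: 181 marks.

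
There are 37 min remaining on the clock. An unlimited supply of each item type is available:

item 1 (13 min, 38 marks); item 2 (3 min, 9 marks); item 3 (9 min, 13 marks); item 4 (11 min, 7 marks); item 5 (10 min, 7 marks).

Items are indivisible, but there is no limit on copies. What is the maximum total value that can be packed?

110 marks

Best value-per-unit is item 2 at 9/3; filling with it alone gives 12×9 = 108.
Optimal mix: 1×item 1 + 8×item 2 → time 37, value 110.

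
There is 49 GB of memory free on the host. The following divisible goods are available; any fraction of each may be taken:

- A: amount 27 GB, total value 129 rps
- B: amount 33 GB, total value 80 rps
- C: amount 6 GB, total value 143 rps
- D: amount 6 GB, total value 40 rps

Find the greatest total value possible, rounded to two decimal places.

Take in order of value per unit:
- C (143/6 per unit): all 6 → value 143, running total 143.00
- D (40/6 per unit): all 6 → value 40, running total 183.00
- A (129/27 per unit): all 27 → value 129, running total 312.00
- B (80/33 per unit): 10 of 33 → value 10×80/33 = 24.2424, running total 336.24
Total 336.24.

336.24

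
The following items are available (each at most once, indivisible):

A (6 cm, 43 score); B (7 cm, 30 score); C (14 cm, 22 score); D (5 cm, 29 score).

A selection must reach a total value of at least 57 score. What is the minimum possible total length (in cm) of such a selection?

Subsets with value ≥ 57, sorted by total length:
- A+D: length 11, value 72
- B+D: length 12, value 59
- A+B: length 13, value 73
Minimum length: 11 cm.

11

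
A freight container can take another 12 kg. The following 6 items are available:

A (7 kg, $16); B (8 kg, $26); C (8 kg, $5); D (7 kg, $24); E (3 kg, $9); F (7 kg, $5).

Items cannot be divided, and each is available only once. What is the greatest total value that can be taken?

Check high-value combinations within 12 kg:
- B+E: weight 8+3=11, value 26+9=35
- D+E: weight 7+3=10, value 24+9=33
- B: weight 8, value 26
Best: $35.

$35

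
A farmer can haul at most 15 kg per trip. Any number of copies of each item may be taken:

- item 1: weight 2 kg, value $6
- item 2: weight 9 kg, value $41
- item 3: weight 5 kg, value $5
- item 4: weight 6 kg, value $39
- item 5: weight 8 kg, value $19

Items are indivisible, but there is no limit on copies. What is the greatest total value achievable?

$84

Best value-per-unit is item 4 at 39/6; filling with it alone gives 2×39 = 78.
Optimal mix: 1×item 1 + 2×item 4 → weight 14, value 84.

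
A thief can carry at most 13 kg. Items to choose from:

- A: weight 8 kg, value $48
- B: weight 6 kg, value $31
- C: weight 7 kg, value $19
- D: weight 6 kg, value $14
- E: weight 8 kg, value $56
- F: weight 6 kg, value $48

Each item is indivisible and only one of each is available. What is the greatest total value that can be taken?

$79

Check high-value combinations within 13 kg:
- B+F: weight 6+6=12, value 31+48=79
- C+F: weight 7+6=13, value 19+48=67
- D+F: weight 6+6=12, value 14+48=62
Best: $79.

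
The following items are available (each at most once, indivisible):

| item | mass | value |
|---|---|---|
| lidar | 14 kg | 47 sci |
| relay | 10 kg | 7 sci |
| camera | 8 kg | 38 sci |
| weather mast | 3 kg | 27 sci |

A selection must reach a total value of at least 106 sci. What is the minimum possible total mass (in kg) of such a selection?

25

Subsets with value ≥ 106, sorted by total mass:
- lidar+camera+weather mast: mass 25, value 112
- lidar+relay+camera+weather mast: mass 35, value 119
Minimum mass: 25 kg.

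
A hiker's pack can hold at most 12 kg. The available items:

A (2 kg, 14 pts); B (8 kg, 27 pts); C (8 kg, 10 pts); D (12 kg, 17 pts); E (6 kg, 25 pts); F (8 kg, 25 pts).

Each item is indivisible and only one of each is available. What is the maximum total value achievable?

Check high-value combinations within 12 kg:
- A+B: weight 2+8=10, value 14+27=41
- A+E: weight 2+6=8, value 14+25=39
- A+F: weight 2+8=10, value 14+25=39
- B: weight 8, value 27
- E: weight 6, value 25
Best: 41 pts.

41 pts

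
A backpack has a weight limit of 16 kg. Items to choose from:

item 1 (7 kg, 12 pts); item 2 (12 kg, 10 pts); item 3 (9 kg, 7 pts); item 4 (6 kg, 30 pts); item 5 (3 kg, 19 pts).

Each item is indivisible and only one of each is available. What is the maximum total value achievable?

61 pts

Check high-value combinations within 16 kg:
- item 1+item 4+item 5: weight 7+6+3=16, value 12+30+19=61
- item 4+item 5: weight 6+3=9, value 30+19=49
- item 1+item 4: weight 7+6=13, value 12+30=42
Best: 61 pts.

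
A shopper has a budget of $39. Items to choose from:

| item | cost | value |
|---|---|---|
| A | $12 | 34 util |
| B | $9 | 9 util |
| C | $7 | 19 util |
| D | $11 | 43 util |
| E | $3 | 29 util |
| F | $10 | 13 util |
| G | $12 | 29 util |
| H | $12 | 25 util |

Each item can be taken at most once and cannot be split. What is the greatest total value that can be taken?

135 util

Check high-value combinations within $39:
- A+D+E+G: cost 12+11+3+12=38, value 34+43+29+29=135
- A+D+E+H: cost 12+11+3+12=38, value 34+43+29+25=131
- D+E+G+H: cost 11+3+12+12=38, value 43+29+29+25=126
- A+C+D+E: cost 12+7+11+3=33, value 34+19+43+29=125
- C+D+E+G: cost 7+11+3+12=33, value 19+43+29+29=120
Best: 135 util.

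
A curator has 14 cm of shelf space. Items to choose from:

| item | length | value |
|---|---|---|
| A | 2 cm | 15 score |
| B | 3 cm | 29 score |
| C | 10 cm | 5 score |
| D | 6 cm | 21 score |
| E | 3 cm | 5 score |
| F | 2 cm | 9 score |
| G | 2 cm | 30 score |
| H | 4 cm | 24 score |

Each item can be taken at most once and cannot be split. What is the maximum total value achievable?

Check high-value combinations within 14 cm:
- A+B+F+G+H: length 2+3+2+2+4=13, value 15+29+9+30+24=107
- A+B+E+G+H: length 2+3+3+2+4=14, value 15+29+5+30+24=103
- A+B+G+H: length 2+3+2+4=11, value 15+29+30+24=98
- B+E+F+G+H: length 3+3+2+2+4=14, value 29+5+9+30+24=97
- A+B+D+G: length 2+3+6+2=13, value 15+29+21+30=95
Best: 107 score.

107 score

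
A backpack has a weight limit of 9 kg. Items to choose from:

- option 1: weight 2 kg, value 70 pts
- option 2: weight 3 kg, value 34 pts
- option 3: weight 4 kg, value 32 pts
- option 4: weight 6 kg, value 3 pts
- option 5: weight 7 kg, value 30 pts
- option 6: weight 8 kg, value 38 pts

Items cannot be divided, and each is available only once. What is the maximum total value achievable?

136 pts

This is a 0/1 knapsack; check combinations near the capacity.
- option 1+option 2+option 3: weight 2+3+4=9, value 70+34+32=136
- option 1+option 2: weight 2+3=5, value 70+34=104
- option 1+option 3: weight 2+4=6, value 70+32=102
- option 1+option 5: weight 2+7=9, value 70+30=100
Best: 136 pts.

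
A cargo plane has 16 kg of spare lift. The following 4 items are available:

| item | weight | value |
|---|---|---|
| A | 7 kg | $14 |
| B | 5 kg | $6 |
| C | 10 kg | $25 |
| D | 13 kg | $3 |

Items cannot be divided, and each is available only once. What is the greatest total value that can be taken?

Check high-value combinations within 16 kg:
- B+C: weight 5+10=15, value 6+25=31
- C: weight 10, value 25
- A+B: weight 7+5=12, value 14+6=20
Best: $31.

$31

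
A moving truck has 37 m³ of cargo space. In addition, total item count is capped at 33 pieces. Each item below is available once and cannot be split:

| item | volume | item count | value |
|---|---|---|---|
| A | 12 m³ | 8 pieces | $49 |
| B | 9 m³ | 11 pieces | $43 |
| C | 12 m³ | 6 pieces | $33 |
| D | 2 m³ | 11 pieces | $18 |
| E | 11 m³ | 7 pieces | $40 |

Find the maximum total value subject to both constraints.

Feasible sets respecting both limits:
- A+C+D+E: volume 37, item count 32, value 140
- A+B+E: volume 32, item count 26, value 132
- A+B+C: volume 33, item count 25, value 125
- A+C+E: volume 35, item count 21, value 122
Best: $140.

$140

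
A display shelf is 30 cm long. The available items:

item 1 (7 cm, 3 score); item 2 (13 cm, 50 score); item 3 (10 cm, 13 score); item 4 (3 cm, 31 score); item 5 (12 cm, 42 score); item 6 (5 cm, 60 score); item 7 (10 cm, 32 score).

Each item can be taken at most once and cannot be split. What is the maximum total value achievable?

165 score

Check high-value combinations within 30 cm:
- item 4+item 5+item 6+item 7: length 3+12+5+10=30, value 31+42+60+32=165
- item 2+item 5+item 6: length 13+12+5=30, value 50+42+60=152
- item 3+item 4+item 5+item 6: length 10+3+12+5=30, value 13+31+42+60=146
Best: 165 score.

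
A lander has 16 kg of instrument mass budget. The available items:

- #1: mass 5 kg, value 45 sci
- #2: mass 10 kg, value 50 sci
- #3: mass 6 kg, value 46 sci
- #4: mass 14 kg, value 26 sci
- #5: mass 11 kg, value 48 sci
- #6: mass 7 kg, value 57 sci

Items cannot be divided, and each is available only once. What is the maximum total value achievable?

103 sci

Check high-value combinations within 16 kg:
- #3+#6: mass 6+7=13, value 46+57=103
- #1+#6: mass 5+7=12, value 45+57=102
- #2+#3: mass 10+6=16, value 50+46=96
- #1+#2: mass 5+10=15, value 45+50=95
- #1+#5: mass 5+11=16, value 45+48=93
Best: 103 sci.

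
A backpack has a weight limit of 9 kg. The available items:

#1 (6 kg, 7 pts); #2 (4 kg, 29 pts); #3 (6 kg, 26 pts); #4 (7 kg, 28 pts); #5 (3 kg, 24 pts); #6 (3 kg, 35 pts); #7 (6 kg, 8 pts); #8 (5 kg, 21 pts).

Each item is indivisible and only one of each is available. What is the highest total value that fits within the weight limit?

Check high-value combinations within 9 kg:
- #2+#6: weight 4+3=7, value 29+35=64
- #3+#6: weight 6+3=9, value 26+35=61
- #5+#6: weight 3+3=6, value 24+35=59
Best: 64 pts.

64 pts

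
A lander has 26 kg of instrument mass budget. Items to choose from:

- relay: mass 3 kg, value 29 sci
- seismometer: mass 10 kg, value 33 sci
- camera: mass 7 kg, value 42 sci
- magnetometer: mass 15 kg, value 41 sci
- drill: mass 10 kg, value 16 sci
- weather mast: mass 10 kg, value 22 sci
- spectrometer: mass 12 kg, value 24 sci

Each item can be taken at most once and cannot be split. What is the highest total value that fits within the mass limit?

This is a 0/1 knapsack; check combinations near the capacity.
- relay+camera+magnetometer: mass 3+7+15=25, value 29+42+41=112
- relay+seismometer+camera: mass 3+10+7=20, value 29+33+42=104
- relay+camera+spectrometer: mass 3+7+12=22, value 29+42+24=95
Best: 112 sci.

112 sci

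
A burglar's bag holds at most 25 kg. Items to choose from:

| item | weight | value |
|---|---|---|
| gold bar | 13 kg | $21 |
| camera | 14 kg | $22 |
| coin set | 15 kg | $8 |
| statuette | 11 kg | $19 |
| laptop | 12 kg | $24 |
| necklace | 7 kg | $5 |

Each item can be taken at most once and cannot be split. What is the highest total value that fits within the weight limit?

$45

Check high-value combinations within 25 kg:
- gold bar+laptop: weight 13+12=25, value 21+24=45
- statuette+laptop: weight 11+12=23, value 19+24=43
- camera+statuette: weight 14+11=25, value 22+19=41
- gold bar+statuette: weight 13+11=24, value 21+19=40
- laptop+necklace: weight 12+7=19, value 24+5=29
Best: $45.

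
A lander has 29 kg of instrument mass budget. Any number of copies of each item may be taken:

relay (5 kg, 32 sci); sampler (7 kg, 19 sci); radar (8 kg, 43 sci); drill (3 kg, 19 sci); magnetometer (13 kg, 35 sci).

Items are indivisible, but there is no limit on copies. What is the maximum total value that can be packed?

Best value-per-unit is relay at 32/5; filling with it alone gives 5×32 = 160.
Optimal mix: 4×relay + 3×drill → mass 29, value 185.

185 sci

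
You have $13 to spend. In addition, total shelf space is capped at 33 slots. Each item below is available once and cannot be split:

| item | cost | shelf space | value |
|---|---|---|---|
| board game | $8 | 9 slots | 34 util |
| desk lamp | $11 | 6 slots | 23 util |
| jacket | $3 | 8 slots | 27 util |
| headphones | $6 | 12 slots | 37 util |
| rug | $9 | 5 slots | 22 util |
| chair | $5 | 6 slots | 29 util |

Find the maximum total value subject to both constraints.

Feasible sets respecting both limits:
- headphones+chair: cost 11, shelf space 18, value 66
- jacket+headphones: cost 9, shelf space 20, value 64
- board game+chair: cost 13, shelf space 15, value 63
Best: 66 util.

66 util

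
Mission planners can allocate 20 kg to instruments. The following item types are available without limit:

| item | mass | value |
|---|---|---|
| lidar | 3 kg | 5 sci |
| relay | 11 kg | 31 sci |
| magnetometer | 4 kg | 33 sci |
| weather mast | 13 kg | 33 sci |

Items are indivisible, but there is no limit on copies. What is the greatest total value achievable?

Best value-per-unit is magnetometer at 33/4, and filling with it alone uses mass 5×4=20. No mix of the others beats 5×33 = 165.

165 sci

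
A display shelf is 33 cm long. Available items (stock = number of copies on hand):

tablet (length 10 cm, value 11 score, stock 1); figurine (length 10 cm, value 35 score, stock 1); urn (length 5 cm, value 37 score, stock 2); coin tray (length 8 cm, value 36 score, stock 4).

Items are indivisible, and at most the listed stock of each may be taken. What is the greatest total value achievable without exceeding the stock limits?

Best selections within length 33 and stock limits:
- 2×urn + 2×coin tray: length 26, value 146
- 1×figurine + 2×urn + 1×coin tray: length 28, value 145
- 1×urn + 3×coin tray: length 29, value 145
- 1×figurine + 1×urn + 2×coin tray: length 31, value 144
Best: 146 score.

146 score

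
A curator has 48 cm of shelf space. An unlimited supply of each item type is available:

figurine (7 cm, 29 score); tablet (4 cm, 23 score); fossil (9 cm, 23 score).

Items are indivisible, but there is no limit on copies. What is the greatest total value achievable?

276 score

Best value-per-unit is tablet at 23/4, and filling with it alone uses length 12×4=48. No mix of the others beats 12×23 = 276.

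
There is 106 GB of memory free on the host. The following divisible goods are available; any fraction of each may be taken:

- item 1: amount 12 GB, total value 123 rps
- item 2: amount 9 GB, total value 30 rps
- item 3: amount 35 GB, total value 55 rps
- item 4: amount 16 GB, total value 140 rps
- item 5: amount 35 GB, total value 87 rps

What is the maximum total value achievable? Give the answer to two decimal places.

433.43

Take in order of value per unit:
- item 1 (123/12 per unit): all 12 → value 123, running total 123.00
- item 4 (140/16 per unit): all 16 → value 140, running total 263.00
- item 2 (30/9 per unit): all 9 → value 30, running total 293.00
- item 5 (87/35 per unit): all 35 → value 87, running total 380.00
- item 3 (55/35 per unit): 34 of 35 → value 34×55/35 = 53.4286, running total 433.43
Total 433.43.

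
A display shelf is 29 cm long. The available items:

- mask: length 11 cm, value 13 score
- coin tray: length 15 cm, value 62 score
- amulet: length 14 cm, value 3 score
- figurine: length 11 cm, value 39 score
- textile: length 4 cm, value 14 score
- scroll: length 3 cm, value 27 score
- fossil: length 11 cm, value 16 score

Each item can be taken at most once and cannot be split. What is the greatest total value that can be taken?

128 score

Check high-value combinations within 29 cm:
- coin tray+figurine+scroll: length 15+11+3=29, value 62+39+27=128
- coin tray+scroll+fossil: length 15+3+11=29, value 62+27+16=105
- coin tray+textile+scroll: length 15+4+3=22, value 62+14+27=103
- mask+coin tray+scroll: length 11+15+3=29, value 13+62+27=102
- coin tray+figurine: length 15+11=26, value 62+39=101
Best: 128 score.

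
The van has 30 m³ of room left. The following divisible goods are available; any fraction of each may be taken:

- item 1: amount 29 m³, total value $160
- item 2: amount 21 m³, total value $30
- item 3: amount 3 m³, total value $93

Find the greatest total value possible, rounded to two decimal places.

Take in order of value per unit:
- item 3 (93/3 per unit): all 3 → value 93, running total 93.00
- item 1 (160/29 per unit): 27 of 29 → value 27×160/29 = 148.9655, running total 241.97
Total 241.97.

241.97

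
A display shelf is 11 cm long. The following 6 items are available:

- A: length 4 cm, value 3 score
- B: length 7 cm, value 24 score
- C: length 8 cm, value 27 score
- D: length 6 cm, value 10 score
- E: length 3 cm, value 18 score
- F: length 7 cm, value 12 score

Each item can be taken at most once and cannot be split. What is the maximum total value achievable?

Check high-value combinations within 11 cm:
- C+E: length 8+3=11, value 27+18=45
- B+E: length 7+3=10, value 24+18=42
- E+F: length 3+7=10, value 18+12=30
Best: 45 score.

45 score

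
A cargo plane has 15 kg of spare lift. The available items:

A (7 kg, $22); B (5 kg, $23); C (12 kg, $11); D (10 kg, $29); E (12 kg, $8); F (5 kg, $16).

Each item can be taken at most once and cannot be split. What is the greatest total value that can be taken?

Check high-value combinations within 15 kg:
- B+D: weight 5+10=15, value 23+29=52
- A+B: weight 7+5=12, value 22+23=45
- D+F: weight 10+5=15, value 29+16=45
Best: $52.

$52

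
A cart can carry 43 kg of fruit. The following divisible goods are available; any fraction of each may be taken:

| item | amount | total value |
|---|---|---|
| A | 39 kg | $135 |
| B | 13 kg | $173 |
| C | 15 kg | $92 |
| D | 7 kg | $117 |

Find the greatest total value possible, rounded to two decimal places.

409.69

Take in order of value per unit:
- D (117/7 per unit): all 7 → value 117, running total 117.00
- B (173/13 per unit): all 13 → value 173, running total 290.00
- C (92/15 per unit): all 15 → value 92, running total 382.00
- A (135/39 per unit): 8 of 39 → value 8×135/39 = 27.6923, running total 409.69
Total 409.69.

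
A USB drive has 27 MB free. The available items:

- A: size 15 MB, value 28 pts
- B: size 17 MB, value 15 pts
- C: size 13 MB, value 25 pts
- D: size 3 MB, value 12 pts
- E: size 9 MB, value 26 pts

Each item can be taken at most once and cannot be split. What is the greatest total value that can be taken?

66 pts

Check high-value combinations within 27 MB:
- A+D+E: size 15+3+9=27, value 28+12+26=66
- C+D+E: size 13+3+9=25, value 25+12+26=63
- A+E: size 15+9=24, value 28+26=54
- C+E: size 13+9=22, value 25+26=51
Best: 66 pts.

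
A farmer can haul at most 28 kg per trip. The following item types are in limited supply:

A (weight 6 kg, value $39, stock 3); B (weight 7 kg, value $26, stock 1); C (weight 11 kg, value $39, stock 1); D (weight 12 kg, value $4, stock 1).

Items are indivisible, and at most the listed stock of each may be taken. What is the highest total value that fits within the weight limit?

$143

Best selections within weight 28 and stock limits:
- 3×A + 1×B: weight 25, value 143
- 3×A: weight 18, value 117
Best: $143.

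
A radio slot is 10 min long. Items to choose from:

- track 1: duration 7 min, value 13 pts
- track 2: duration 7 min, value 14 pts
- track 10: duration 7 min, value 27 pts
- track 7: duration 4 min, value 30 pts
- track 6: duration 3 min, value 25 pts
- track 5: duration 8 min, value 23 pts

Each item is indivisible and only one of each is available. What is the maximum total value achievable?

Check high-value combinations within 10 min:
- track 7+track 6: duration 4+3=7, value 30+25=55
- track 10+track 6: duration 7+3=10, value 27+25=52
- track 2+track 6: duration 7+3=10, value 14+25=39
- track 1+track 6: duration 7+3=10, value 13+25=38
- track 7: duration 4, value 30
Best: 55 pts.

55 pts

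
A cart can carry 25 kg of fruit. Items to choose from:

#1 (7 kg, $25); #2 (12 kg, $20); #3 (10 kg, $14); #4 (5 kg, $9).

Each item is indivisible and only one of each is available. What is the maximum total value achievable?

$54

Check high-value combinations within 25 kg:
- #1+#2+#4: weight 7+12+5=24, value 25+20+9=54
- #1+#3+#4: weight 7+10+5=22, value 25+14+9=48
- #1+#2: weight 7+12=19, value 25+20=45
Best: $54.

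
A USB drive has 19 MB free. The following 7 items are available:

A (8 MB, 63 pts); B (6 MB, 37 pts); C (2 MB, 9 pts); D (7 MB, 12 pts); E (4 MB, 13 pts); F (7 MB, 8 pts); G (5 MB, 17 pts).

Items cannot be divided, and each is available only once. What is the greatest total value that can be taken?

117 pts

Check high-value combinations within 19 MB:
- A+B+G: size 8+6+5=19, value 63+37+17=117
- A+B+E: size 8+6+4=18, value 63+37+13=113
- A+B+C: size 8+6+2=16, value 63+37+9=109
- A+C+E+G: size 8+2+4+5=19, value 63+9+13+17=102
Best: 117 pts.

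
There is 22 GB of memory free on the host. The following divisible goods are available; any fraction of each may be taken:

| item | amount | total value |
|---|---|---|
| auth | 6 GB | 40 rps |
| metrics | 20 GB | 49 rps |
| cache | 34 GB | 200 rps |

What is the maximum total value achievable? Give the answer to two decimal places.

134.12

Take in order of value per unit:
- auth (40/6 per unit): all 6 → value 40, running total 40.00
- cache (200/34 per unit): 16 of 34 → value 16×200/34 = 94.1176, running total 134.12
Total 134.12.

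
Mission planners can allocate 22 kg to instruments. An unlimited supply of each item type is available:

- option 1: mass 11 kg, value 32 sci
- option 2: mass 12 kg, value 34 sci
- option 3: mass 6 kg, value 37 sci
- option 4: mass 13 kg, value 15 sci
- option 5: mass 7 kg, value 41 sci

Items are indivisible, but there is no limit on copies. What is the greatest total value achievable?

Best value-per-unit is option 3 at 37/6; filling with it alone gives 3×37 = 111.
Optimal mix: 3×option 5 → mass 21, value 123.

123 sci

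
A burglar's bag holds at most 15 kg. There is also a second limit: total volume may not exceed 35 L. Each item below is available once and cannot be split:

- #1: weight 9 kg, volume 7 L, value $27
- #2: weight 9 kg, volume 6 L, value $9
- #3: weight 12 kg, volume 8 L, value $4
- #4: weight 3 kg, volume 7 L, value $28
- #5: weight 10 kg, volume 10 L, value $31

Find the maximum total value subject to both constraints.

Feasible sets respecting both limits:
- #4+#5: weight 13, volume 17, value 59
- #1+#4: weight 12, volume 14, value 55
- #2+#4: weight 12, volume 13, value 37
Best: $59.

$59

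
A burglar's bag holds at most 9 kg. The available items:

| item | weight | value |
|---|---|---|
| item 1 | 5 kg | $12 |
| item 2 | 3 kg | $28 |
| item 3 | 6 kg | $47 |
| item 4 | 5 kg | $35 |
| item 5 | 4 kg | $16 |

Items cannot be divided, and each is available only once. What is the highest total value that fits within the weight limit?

Check high-value combinations within 9 kg:
- item 2+item 3: weight 3+6=9, value 28+47=75
- item 2+item 4: weight 3+5=8, value 28+35=63
- item 4+item 5: weight 5+4=9, value 35+16=51
Best: $75.

$75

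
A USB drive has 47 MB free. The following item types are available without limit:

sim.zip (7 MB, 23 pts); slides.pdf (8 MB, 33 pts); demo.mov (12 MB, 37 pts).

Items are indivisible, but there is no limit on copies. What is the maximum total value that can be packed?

188 pts

Best value-per-unit is slides.pdf at 33/8; filling with it alone gives 5×33 = 165.
Optimal mix: 1×sim.zip + 5×slides.pdf → size 47, value 188.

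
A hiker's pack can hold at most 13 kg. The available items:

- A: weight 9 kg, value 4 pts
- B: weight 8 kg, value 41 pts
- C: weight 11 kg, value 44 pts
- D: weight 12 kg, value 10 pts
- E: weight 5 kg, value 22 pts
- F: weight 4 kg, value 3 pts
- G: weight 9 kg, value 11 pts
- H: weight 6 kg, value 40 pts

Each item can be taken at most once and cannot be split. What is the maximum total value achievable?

Check high-value combinations within 13 kg:
- B+E: weight 8+5=13, value 41+22=63
- E+H: weight 5+6=11, value 22+40=62
- C: weight 11, value 44
- B+F: weight 8+4=12, value 41+3=44
Best: 63 pts.

63 pts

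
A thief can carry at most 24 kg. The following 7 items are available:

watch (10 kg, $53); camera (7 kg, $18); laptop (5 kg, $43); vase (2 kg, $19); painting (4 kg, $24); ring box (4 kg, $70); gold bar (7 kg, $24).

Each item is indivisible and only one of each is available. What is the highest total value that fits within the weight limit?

Check high-value combinations within 24 kg:
- watch+laptop+painting+ring box: weight 10+5+4+4=23, value 53+43+24+70=190
- watch+laptop+vase+ring box: weight 10+5+2+4=21, value 53+43+19+70=185
- laptop+vase+painting+ring box+gold bar: weight 5+2+4+4+7=22, value 43+19+24+70+24=180
- camera+laptop+vase+painting+ring box: weight 7+5+2+4+4=22, value 18+43+19+24+70=174
- watch+laptop+ring box: weight 10+5+4=19, value 53+43+70=166
Best: $190.

$190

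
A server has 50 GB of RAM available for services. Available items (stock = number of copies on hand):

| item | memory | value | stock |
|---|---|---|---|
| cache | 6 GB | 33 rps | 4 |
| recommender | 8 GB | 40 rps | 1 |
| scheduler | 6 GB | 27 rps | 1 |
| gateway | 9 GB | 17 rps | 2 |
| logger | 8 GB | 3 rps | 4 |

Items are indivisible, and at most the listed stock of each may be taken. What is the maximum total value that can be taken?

216 rps

Best selections within memory 50 and stock limits:
- 4×cache + 1×recommender + 1×scheduler + 1×gateway: memory 47, value 216
- 4×cache + 1×recommender + 2×gateway: memory 50, value 206
- 4×cache + 1×recommender + 1×scheduler + 1×logger: memory 46, value 202
Best: 216 rps.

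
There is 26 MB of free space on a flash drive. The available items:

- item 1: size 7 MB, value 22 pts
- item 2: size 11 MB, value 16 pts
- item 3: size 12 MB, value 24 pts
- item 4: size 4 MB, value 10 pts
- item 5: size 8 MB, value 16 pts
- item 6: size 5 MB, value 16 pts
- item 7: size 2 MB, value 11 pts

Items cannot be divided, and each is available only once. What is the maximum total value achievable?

Check high-value combinations within 26 MB:
- item 1+item 4+item 5+item 6+item 7: size 7+4+8+5+2=26, value 22+10+16+16+11=75
- item 1+item 3+item 6+item 7: size 7+12+5+2=26, value 22+24+16+11=73
- item 1+item 3+item 4+item 7: size 7+12+4+2=25, value 22+24+10+11=67
- item 1+item 5+item 6+item 7: size 7+8+5+2=22, value 22+16+16+11=65
- item 1+item 2+item 6+item 7: size 7+11+5+2=25, value 22+16+16+11=65
Best: 75 pts.

75 pts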